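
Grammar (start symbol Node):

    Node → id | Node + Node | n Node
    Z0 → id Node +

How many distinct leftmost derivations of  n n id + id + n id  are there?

Parse trees for n n id + id + n id (showing first 6 of 9):
  [Node [Node n [Node n [Node id]]] + [Node [Node id] + [Node n [Node id]]]]
  [Node [Node [Node n [Node n [Node id]]] + [Node id]] + [Node n [Node id]]]
  [Node [Node n [Node [Node n [Node id]] + [Node id]]] + [Node n [Node id]]]
  [Node [Node n [Node n [Node [Node id] + [Node id]]]] + [Node n [Node id]]]
  [Node n [Node [Node n [Node id]] + [Node [Node id] + [Node n [Node id]]]]]
  [Node n [Node [Node [Node n [Node id]] + [Node id]] + [Node n [Node id]]]]

9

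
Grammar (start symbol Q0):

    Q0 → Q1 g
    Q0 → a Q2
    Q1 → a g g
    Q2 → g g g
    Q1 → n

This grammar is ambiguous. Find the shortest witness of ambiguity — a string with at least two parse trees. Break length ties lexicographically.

length 2: no string has ≥2 trees
length 4: a g g g has 2 parse trees

Two derivations of a g g g:
  Q0 ⇒ Q1 g ⇒ a g g g
  Q0 ⇒ a Q2 ⇒ a g g g

a g g g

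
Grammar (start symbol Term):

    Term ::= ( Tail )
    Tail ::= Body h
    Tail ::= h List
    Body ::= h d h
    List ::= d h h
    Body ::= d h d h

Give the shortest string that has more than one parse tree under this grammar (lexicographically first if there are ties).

( h d h h )

length 6: ( h d h h ) has 2 parse trees

Two derivations of ( h d h h ):
  Term ⇒ ( Tail ) ⇒ ( Body h ) ⇒ ( h d h h )
  Term ⇒ ( Tail ) ⇒ ( h List ) ⇒ ( h d h h )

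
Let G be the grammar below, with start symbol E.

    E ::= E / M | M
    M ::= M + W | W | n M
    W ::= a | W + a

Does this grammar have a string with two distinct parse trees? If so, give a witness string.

Ambiguous

Witness: a + a

Derivation 1: E ⇒ M ⇒ M + W ⇒ W + W ⇒ a + W ⇒ a + a
Derivation 2: E ⇒ M ⇒ W ⇒ W + a ⇒ a + a

Two distinct leftmost derivations for the same string.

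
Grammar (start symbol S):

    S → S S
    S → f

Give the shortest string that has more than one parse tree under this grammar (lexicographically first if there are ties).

length 1: no string has ≥2 trees
length 2: no string has ≥2 trees
length 3: f f f has 2 parse trees

Two derivations of f f f:
  S ⇒ S S ⇒ S S S ⇒ f S S ⇒ f f S ⇒ f f f
  S ⇒ S S ⇒ f S ⇒ f S S ⇒ f f S ⇒ f f f

f f f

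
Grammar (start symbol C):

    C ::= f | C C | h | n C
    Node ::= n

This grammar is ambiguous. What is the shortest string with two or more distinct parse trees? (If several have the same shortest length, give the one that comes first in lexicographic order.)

length 1: no string has ≥2 trees
length 2: no string has ≥2 trees
length 3: f f f has 2 parse trees

Two derivations of f f f:
  C ⇒ C C ⇒ f C ⇒ f C C ⇒ f f C ⇒ f f f
  C ⇒ C C ⇒ C C C ⇒ f C C ⇒ f f C ⇒ f f f

f f f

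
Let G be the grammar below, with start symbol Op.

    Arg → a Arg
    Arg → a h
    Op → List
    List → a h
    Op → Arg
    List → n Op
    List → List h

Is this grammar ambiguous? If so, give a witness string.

Witness: a h

Derivation 1: Op ⇒ List ⇒ a h
Derivation 2: Op ⇒ Arg ⇒ a h

Two distinct leftmost derivations for the same string.

Ambiguous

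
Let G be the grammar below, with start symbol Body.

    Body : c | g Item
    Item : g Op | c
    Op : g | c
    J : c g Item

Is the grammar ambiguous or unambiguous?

Only Body, Item, Op are reachable from Body; ignoring the rest: Restricted to the reachable nonterminals, every rule has the form A → t or A → t B, and no two rules for the same A share a first terminal. The grammar encodes a DFA — one run per string.

Unambiguous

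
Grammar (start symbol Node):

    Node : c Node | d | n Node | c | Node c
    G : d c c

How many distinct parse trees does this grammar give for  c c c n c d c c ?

Parse trees for c c c n c d c c (showing first 6 of 21):
  [Node c [Node c [Node c [Node n [Node c [Node [Node [Node d] c] c]]]]]]
  [Node c [Node c [Node c [Node n [Node [Node c [Node [Node d] c]] c]]]]]
  [Node c [Node c [Node c [Node n [Node [Node [Node c [Node d]] c] c]]]]]
  [Node c [Node c [Node c [Node [Node n [Node c [Node [Node d] c]]] c]]]]
  [Node c [Node c [Node c [Node [Node n [Node [Node c [Node d]] c]] c]]]]
  [Node c [Node c [Node c [Node [Node [Node n [Node c [Node d]]] c] c]]]]

21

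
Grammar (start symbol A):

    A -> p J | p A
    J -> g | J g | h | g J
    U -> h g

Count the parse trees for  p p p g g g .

Parse trees for p p p g g g:
  [A p [A p [A p [J [J [J g] g] g]]]]
  [A p [A p [A p [J [J g [J g]] g]]]]
  [A p [A p [A p [J g [J [J g] g]]]]]
  [A p [A p [A p [J g [J g [J g]]]]]]

4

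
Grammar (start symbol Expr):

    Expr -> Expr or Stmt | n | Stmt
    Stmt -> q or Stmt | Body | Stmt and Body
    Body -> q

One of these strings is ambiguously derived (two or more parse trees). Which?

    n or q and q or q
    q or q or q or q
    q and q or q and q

n or q and q or q: 1 tree
q or q or q or q: 8 trees
q and q or q and q: 1 tree

q or q or q or q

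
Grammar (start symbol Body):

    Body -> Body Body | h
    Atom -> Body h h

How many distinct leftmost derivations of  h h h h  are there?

Parse trees for h h h h:
  [Body [Body h] [Body [Body h] [Body [Body h] [Body h]]]]
  [Body [Body h] [Body [Body [Body h] [Body h]] [Body h]]]
  [Body [Body [Body h] [Body h]] [Body [Body h] [Body h]]]
  [Body [Body [Body h] [Body [Body h] [Body h]]] [Body h]]
  [Body [Body [Body [Body h] [Body h]] [Body h]] [Body h]]

5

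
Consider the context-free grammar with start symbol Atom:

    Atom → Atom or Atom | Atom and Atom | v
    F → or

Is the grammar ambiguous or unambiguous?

Ambiguous

Witness: v and v and v

Derivation 1: Atom ⇒ Atom and Atom ⇒ Atom and Atom and Atom ⇒ v and Atom and Atom ⇒ v and v and Atom ⇒ v and v and v
Derivation 2: Atom ⇒ Atom and Atom ⇒ v and Atom ⇒ v and Atom and Atom ⇒ v and v and Atom ⇒ v and v and v

Two distinct leftmost derivations for the same string.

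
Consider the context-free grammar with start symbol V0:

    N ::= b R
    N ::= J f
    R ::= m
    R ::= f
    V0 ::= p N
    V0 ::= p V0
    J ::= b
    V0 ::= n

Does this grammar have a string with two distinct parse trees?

Witness: p b f

Derivation 1: V0 ⇒ p N ⇒ p b R ⇒ p b f
Derivation 2: V0 ⇒ p N ⇒ p J f ⇒ p b f

Two distinct leftmost derivations for the same string.

Ambiguous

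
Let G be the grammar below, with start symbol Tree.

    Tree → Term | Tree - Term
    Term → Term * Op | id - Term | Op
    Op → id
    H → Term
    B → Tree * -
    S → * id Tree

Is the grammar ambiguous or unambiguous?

Witness: id - id

Derivation 1: Tree ⇒ Term ⇒ id - Term ⇒ id - Op ⇒ id - id
Derivation 2: Tree ⇒ Tree - Term ⇒ Term - Term ⇒ Op - Term ⇒ id - Term ⇒ id - Op ⇒ id - id

Two distinct leftmost derivations for the same string.

Ambiguous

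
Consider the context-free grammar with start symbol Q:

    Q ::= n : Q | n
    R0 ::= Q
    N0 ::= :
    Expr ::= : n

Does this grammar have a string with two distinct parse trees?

Unambiguous

Only Q is reachable from Q; ignoring the rest: The reachable grammar is A → atom sep A | atom. Each atom is followed by either the separator (recurse) or end-of-string (stop) — no choice point.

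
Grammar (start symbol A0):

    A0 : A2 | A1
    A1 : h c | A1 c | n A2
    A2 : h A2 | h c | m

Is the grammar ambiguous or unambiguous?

Witness: h c

Derivation 1: A0 ⇒ A2 ⇒ h c
Derivation 2: A0 ⇒ A1 ⇒ h c

Two distinct leftmost derivations for the same string.

Ambiguous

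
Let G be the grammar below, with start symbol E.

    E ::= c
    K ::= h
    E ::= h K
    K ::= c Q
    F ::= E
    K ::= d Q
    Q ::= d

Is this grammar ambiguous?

Only E, K, Q are reachable from E; ignoring the rest: The reachable rules are right-linear with at most one rule per (nonterminal, next-terminal) pair. Each input token forces the next rule, so parsing is deterministic.

Unambiguous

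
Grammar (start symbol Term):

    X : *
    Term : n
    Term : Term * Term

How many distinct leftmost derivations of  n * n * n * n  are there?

5

Parse trees for n * n * n * n:
  [Term [Term n] * [Term [Term n] * [Term [Term n] * [Term n]]]]
  [Term [Term n] * [Term [Term [Term n] * [Term n]] * [Term n]]]
  [Term [Term [Term n] * [Term n]] * [Term [Term n] * [Term n]]]
  [Term [Term [Term n] * [Term [Term n] * [Term n]]] * [Term n]]
  [Term [Term [Term [Term n] * [Term n]] * [Term n]] * [Term n]]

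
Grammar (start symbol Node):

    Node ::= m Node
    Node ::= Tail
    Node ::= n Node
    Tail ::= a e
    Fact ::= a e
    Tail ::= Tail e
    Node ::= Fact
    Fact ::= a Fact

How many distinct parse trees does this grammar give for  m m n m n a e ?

2

Parse trees for m m n m n a e:
  [Node m [Node m [Node n [Node m [Node n [Node [Tail a e]]]]]]]
  [Node m [Node m [Node n [Node m [Node n [Node [Fact a e]]]]]]]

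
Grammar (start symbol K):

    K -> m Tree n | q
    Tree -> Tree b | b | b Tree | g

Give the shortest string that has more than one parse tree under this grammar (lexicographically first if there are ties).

m b b n

length 1: no string has ≥2 trees
length 3: no string has ≥2 trees
length 4: m b b n has 2 parse trees

Two derivations of m b b n:
  K ⇒ m Tree n ⇒ m Tree b n ⇒ m b b n
  K ⇒ m Tree n ⇒ m b Tree n ⇒ m b b n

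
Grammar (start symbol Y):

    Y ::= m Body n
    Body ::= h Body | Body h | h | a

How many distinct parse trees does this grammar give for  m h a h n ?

2

Parse trees for m h a h n:
  [Y m [Body h [Body [Body a] h]] n]
  [Y m [Body [Body h [Body a]] h] n]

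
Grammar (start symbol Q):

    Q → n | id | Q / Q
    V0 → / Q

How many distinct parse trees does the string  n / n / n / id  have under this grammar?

Parse trees for n / n / n / id:
  [Q [Q n] / [Q [Q n] / [Q [Q n] / [Q id]]]]
  [Q [Q n] / [Q [Q [Q n] / [Q n]] / [Q id]]]
  [Q [Q [Q n] / [Q n]] / [Q [Q n] / [Q id]]]
  [Q [Q [Q n] / [Q [Q n] / [Q n]]] / [Q id]]
  [Q [Q [Q [Q n] / [Q n]] / [Q n]] / [Q id]]

5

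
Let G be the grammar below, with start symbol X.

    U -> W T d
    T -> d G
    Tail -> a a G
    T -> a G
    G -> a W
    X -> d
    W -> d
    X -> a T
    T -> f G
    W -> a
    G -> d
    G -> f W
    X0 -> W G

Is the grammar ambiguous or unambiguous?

Unambiguous

(X0, Tail, U are unreachable from X, so their rules don't affect L(X).) Each reachable nonterminal has at most one production per leading terminal, and all productions are right-linear; the derivation is determined token-by-token.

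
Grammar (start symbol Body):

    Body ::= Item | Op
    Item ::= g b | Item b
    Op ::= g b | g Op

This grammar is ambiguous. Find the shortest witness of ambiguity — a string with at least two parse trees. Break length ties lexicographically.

g b

length 2: g b has 2 parse trees

Two derivations of g b:
  Body ⇒ Item ⇒ g b
  Body ⇒ Op ⇒ g b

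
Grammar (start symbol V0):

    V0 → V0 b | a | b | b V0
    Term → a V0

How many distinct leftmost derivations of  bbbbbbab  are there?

Parse trees for bbbbbbab:
  [V0 [V0 b [V0 b [V0 b [V0 b [V0 b [V0 b [V0 a]]]]]]] b]
  [V0 b [V0 [V0 b [V0 b [V0 b [V0 b [V0 b [V0 a]]]]]] b]]
  [V0 b [V0 b [V0 [V0 b [V0 b [V0 b [V0 b [V0 a]]]]] b]]]
  [V0 b [V0 b [V0 b [V0 [V0 b [V0 b [V0 b [V0 a]]]] b]]]]
  [V0 b [V0 b [V0 b [V0 b [V0 [V0 b [V0 b [V0 a]]] b]]]]]
  [V0 b [V0 b [V0 b [V0 b [V0 b [V0 [V0 b [V0 a]] b]]]]]]
  [V0 b [V0 b [V0 b [V0 b [V0 b [V0 b [V0 [V0 a] b]]]]]]]

7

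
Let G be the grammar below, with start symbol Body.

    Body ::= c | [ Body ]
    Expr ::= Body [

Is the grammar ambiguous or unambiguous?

(Expr is unreachable from Body, so its rules don't affect L(Body).) L(Body) is { openⁿ atom closeⁿ : n ≥ 0 }. The bracket depth fixes n, and the derivation is forced at every step.

Unambiguous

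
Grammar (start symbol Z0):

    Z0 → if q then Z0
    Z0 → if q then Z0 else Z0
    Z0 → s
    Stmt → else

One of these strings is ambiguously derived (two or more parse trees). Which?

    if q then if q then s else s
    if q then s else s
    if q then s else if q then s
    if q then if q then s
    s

if q then if q then s else s: 2 trees
if q then s else s: 1 tree
if q then s else if q then s: 1 tree
if q then if q then s: 1 tree
s: 1 tree

if q then if q then s else s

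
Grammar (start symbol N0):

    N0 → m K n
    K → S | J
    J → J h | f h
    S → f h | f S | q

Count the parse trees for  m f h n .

Parse trees for m f h n:
  [N0 m [K [S f h]] n]
  [N0 m [K [J f h]] n]

2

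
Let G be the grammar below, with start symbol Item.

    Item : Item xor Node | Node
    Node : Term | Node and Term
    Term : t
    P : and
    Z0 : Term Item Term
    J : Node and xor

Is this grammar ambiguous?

Unambiguous

(P, Z0, J are unreachable from Item, so their rules don't affect L(Item).) Item → Item xor Node | Node  ;  Node → Node and Term | Term  — a left-associative chain with Term at the bottom. Each string factors uniquely by precedence.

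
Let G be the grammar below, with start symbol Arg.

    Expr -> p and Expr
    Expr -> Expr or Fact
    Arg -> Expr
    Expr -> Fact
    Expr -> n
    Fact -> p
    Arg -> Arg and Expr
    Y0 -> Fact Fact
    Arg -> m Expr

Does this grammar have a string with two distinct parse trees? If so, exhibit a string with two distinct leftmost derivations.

Witness: p and n

Derivation 1: Arg ⇒ Expr ⇒ p and Expr ⇒ p and n
Derivation 2: Arg ⇒ Arg and Expr ⇒ Expr and Expr ⇒ Fact and Expr ⇒ p and Expr ⇒ p and n

Two distinct leftmost derivations for the same string.

Ambiguous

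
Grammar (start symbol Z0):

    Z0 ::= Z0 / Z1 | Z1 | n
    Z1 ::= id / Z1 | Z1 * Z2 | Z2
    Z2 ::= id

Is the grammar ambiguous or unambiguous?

Witness: id / id

Derivation 1: Z0 ⇒ Z0 / Z1 ⇒ Z1 / Z1 ⇒ Z2 / Z1 ⇒ id / Z1 ⇒ id / Z2 ⇒ id / id
Derivation 2: Z0 ⇒ Z1 ⇒ id / Z1 ⇒ id / Z2 ⇒ id / id

Two distinct leftmost derivations for the same string.

Ambiguous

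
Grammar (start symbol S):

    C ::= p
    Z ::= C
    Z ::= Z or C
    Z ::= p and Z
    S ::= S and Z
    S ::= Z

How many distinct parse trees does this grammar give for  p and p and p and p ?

8

Parse trees for p and p and p and p:
  [S [S [Z [C p]]] and [Z p and [Z p and [Z [C p]]]]]
  [S [S [S [Z [C p]]] and [Z [C p]]] and [Z p and [Z [C p]]]]
  [S [S [Z p and [Z [C p]]]] and [Z p and [Z [C p]]]]
  [S [S [S [Z [C p]]] and [Z p and [Z [C p]]]] and [Z [C p]]]
  [S [S [S [S [Z [C p]]] and [Z [C p]]] and [Z [C p]]] and [Z [C p]]]
  [S [S [S [Z p and [Z [C p]]]] and [Z [C p]]] and [Z [C p]]]
  [S [S [Z p and [Z p and [Z [C p]]]]] and [Z [C p]]]
  [S [Z p and [Z p and [Z p and [Z [C p]]]]]]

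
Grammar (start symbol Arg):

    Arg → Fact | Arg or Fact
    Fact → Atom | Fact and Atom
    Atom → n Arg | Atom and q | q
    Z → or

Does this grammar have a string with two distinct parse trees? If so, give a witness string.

Ambiguous

Witness: q and q

Derivation 1: Arg ⇒ Fact ⇒ Atom ⇒ Atom and q ⇒ q and q
Derivation 2: Arg ⇒ Fact ⇒ Fact and Atom ⇒ Atom and Atom ⇒ q and Atom ⇒ q and q

Two distinct leftmost derivations for the same string.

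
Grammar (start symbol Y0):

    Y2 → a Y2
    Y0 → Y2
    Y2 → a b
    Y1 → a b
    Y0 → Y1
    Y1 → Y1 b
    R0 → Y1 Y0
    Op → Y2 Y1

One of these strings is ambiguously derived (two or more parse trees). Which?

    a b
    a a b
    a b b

a b

a b: 2 trees
a a b: 1 tree
a b b: 1 tree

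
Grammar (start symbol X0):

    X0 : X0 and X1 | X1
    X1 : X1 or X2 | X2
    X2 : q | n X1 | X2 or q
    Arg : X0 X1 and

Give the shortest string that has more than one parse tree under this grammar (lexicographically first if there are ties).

length 1: no string has ≥2 trees
length 2: no string has ≥2 trees
length 3: q or q has 2 parse trees

Two derivations of q or q:
  X0 ⇒ X1 ⇒ X1 or X2 ⇒ X2 or X2 ⇒ q or X2 ⇒ q or q
  X0 ⇒ X1 ⇒ X2 ⇒ X2 or q ⇒ q or q

q or q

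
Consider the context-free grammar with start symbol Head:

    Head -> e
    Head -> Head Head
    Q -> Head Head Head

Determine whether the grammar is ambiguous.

Witness: e e e

Derivation 1: Head ⇒ Head Head ⇒ e Head ⇒ e Head Head ⇒ e e Head ⇒ e e e
Derivation 2: Head ⇒ Head Head ⇒ Head Head Head ⇒ e Head Head ⇒ e e Head ⇒ e e e

Two distinct leftmost derivations for the same string.

Ambiguous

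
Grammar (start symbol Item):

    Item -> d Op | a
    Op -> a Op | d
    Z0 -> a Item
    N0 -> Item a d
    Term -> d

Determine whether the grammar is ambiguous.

(Z0, N0, Term are unreachable from Item, so their rules don't affect L(Item).) The reachable rules are right-linear with at most one rule per (nonterminal, next-terminal) pair. Each input token forces the next rule, so parsing is deterministic.

Unambiguous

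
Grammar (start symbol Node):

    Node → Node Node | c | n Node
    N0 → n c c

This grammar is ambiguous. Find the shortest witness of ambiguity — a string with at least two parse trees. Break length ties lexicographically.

c c c

length 1: no string has ≥2 trees
length 2: no string has ≥2 trees
length 3: c c c has 2 parse trees

Two derivations of c c c:
  Node ⇒ Node Node ⇒ Node Node Node ⇒ c Node Node ⇒ c c Node ⇒ c c c
  Node ⇒ Node Node ⇒ c Node ⇒ c Node Node ⇒ c c Node ⇒ c c c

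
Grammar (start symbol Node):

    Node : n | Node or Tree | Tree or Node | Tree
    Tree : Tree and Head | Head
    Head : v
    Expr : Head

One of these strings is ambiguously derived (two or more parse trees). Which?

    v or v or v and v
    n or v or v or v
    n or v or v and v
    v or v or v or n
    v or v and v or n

v or v or v and v: 4 trees
n or v or v or v: 1 tree
n or v or v and v: 1 tree
v or v or v or n: 1 tree
v or v and v or n: 1 tree

v or v or v and v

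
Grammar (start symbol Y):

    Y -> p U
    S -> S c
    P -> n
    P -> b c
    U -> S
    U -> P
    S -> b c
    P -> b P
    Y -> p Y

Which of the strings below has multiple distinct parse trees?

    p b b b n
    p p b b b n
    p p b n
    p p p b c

p p p b c

p b b b n: 1 tree
p p b b b n: 1 tree
p p b n: 1 tree
p p p b c: 2 trees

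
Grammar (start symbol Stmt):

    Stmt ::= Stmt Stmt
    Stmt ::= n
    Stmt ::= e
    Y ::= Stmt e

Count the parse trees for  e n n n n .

Parse trees for e n n n n (showing first 6 of 14):
  [Stmt [Stmt e] [Stmt [Stmt n] [Stmt [Stmt n] [Stmt [Stmt n] [Stmt n]]]]]
  [Stmt [Stmt e] [Stmt [Stmt n] [Stmt [Stmt [Stmt n] [Stmt n]] [Stmt n]]]]
  [Stmt [Stmt e] [Stmt [Stmt [Stmt n] [Stmt n]] [Stmt [Stmt n] [Stmt n]]]]
  [Stmt [Stmt e] [Stmt [Stmt [Stmt n] [Stmt [Stmt n] [Stmt n]]] [Stmt n]]]
  [Stmt [Stmt e] [Stmt [Stmt [Stmt [Stmt n] [Stmt n]] [Stmt n]] [Stmt n]]]
  [Stmt [Stmt [Stmt e] [Stmt n]] [Stmt [Stmt n] [Stmt [Stmt n] [Stmt n]]]]

14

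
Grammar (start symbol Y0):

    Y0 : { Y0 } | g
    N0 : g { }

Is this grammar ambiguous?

Only Y0 is reachable from Y0; ignoring the rest: Each string is a nest of matched brackets around a single atom. An opening bracket forces the recursive rule; an atom forces the base rule.

Unambiguous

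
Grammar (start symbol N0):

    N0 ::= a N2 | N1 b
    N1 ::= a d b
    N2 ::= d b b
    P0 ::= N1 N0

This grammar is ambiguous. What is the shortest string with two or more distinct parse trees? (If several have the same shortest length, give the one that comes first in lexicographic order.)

length 4: a d b b has 2 parse trees

Two derivations of a d b b:
  N0 ⇒ a N2 ⇒ a d b b
  N0 ⇒ N1 b ⇒ a d b b

a d b b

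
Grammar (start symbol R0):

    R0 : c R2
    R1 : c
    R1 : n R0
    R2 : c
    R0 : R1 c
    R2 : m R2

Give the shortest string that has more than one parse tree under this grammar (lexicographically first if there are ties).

length 2: c c has 2 parse trees

Two derivations of c c:
  R0 ⇒ c R2 ⇒ c c
  R0 ⇒ R1 c ⇒ c c

c c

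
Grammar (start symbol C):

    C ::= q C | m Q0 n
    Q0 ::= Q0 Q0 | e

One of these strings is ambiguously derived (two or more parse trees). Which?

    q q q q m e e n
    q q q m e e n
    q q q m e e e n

q q q q m e e n: 1 tree
q q q m e e n: 1 tree
q q q m e e e n: 2 trees

q q q m e e e n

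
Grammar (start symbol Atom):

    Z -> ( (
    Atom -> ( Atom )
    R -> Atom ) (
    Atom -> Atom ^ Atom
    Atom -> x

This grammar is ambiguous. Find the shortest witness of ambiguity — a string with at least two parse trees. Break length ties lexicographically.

length 1: no string has ≥2 trees
length 3: no string has ≥2 trees
length 5: x ^ x ^ x has 2 parse trees

Two derivations of x ^ x ^ x:
  Atom ⇒ Atom ^ Atom ⇒ Atom ^ Atom ^ Atom ⇒ x ^ Atom ^ Atom ⇒ x ^ x ^ Atom ⇒ x ^ x ^ x
  Atom ⇒ Atom ^ Atom ⇒ x ^ Atom ⇒ x ^ Atom ^ Atom ⇒ x ^ x ^ Atom ⇒ x ^ x ^ x

x ^ x ^ x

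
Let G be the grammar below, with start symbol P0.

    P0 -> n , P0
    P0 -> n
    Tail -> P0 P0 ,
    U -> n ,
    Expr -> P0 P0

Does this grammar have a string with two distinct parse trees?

(Tail, Expr, U are unreachable from P0, so their rules don't affect L(P0).) Right-recursive list with a separator: after each atom, whether the separator follows determines the rule. One parse per string.

Unambiguous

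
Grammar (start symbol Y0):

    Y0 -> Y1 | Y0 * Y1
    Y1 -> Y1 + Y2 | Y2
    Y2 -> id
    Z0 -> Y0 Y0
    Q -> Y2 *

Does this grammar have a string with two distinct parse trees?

Unambiguous

(Z0, Q are unreachable from Y0, so their rules don't affect L(Y0).) This is a standard precedence ladder (Y0 over Y1 over Y2), with each level left-recursive on its own operator ('*' at Y0, '+' at Y1). That structure is LR(1), hence unambiguous.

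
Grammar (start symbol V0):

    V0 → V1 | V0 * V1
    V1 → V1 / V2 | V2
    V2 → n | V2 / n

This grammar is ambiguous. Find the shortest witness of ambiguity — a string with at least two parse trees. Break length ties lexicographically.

length 1: no string has ≥2 trees
length 3: n / n has 2 parse trees

Two derivations of n / n:
  V0 ⇒ V1 ⇒ V1 / V2 ⇒ V2 / V2 ⇒ n / V2 ⇒ n / n
  V0 ⇒ V1 ⇒ V2 ⇒ V2 / n ⇒ n / n

n / n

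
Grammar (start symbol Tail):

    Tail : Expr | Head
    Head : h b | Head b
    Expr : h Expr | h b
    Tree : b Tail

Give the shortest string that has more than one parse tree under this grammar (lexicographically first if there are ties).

h b

length 2: h b has 2 parse trees

Two derivations of h b:
  Tail ⇒ Expr ⇒ h b
  Tail ⇒ Head ⇒ h b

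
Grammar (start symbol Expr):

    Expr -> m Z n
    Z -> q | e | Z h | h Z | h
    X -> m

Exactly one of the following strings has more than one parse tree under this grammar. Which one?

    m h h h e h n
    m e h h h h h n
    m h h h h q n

m h h h e h n: 4 trees
m e h h h h h n: 1 tree
m h h h h q n: 1 tree

m h h h e h n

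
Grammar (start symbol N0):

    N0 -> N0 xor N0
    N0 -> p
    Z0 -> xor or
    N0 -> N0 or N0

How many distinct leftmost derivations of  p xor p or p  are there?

Parse trees for p xor p or p:
  [N0 [N0 p] xor [N0 [N0 p] or [N0 p]]]
  [N0 [N0 [N0 p] xor [N0 p]] or [N0 p]]

2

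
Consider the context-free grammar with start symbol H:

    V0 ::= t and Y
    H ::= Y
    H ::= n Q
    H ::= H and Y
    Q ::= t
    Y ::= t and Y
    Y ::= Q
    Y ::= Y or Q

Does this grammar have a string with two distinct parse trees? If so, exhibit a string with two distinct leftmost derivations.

Witness: t and t

Derivation 1: H ⇒ Y ⇒ t and Y ⇒ t and Q ⇒ t and t
Derivation 2: H ⇒ H and Y ⇒ Y and Y ⇒ Q and Y ⇒ t and Y ⇒ t and Q ⇒ t and t

Two distinct leftmost derivations for the same string.

Ambiguous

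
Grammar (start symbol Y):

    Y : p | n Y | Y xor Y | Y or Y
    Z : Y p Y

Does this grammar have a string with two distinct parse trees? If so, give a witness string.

Ambiguous

Witness: n p or p

Derivation 1: Y ⇒ n Y ⇒ n Y or Y ⇒ n p or Y ⇒ n p or p
Derivation 2: Y ⇒ Y or Y ⇒ n Y or Y ⇒ n p or Y ⇒ n p or p

Two distinct leftmost derivations for the same string.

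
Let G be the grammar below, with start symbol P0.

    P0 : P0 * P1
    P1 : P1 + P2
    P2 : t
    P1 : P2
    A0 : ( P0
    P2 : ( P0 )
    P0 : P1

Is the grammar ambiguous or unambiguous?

Unambiguous

(A0 is unreachable from P0, so its rules don't affect L(P0).) P0 → P0 * P1 | P1  ;  P1 → P1 + P2 | P2  — a left-associative chain with P2 at the bottom. Each string factors uniquely by precedence.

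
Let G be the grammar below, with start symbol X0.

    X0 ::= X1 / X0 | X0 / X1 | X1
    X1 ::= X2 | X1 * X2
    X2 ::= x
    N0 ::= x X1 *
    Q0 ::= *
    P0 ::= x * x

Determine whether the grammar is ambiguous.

Ambiguous

Witness: x / x

Derivation 1: X0 ⇒ X1 / X0 ⇒ X2 / X0 ⇒ x / X0 ⇒ x / X1 ⇒ x / X2 ⇒ x / x
Derivation 2: X0 ⇒ X0 / X1 ⇒ X1 / X1 ⇒ X2 / X1 ⇒ x / X1 ⇒ x / X2 ⇒ x / x

Two distinct leftmost derivations for the same string.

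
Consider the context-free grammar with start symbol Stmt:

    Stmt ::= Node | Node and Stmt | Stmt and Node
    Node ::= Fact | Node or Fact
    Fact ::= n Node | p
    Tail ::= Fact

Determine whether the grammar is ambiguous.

Witness: p and p

Derivation 1: Stmt ⇒ Node and Stmt ⇒ Fact and Stmt ⇒ p and Stmt ⇒ p and Node ⇒ p and Fact ⇒ p and p
Derivation 2: Stmt ⇒ Stmt and Node ⇒ Node and Node ⇒ Fact and Node ⇒ p and Node ⇒ p and Fact ⇒ p and p

Two distinct leftmost derivations for the same string.

Ambiguous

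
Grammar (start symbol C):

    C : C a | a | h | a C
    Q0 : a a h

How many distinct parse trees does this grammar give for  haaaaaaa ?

Parse trees for haaaaaaa:
  [C [C [C [C [C [C [C [C h] a] a] a] a] a] a] a]

1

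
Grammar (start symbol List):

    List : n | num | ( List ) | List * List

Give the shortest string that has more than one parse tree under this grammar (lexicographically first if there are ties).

n * n * n

length 1: no string has ≥2 trees
length 3: no string has ≥2 trees
length 5: n * n * n has 2 parse trees

Two derivations of n * n * n:
  List ⇒ List * List ⇒ n * List ⇒ n * List * List ⇒ n * n * List ⇒ n * n * n
  List ⇒ List * List ⇒ List * List * List ⇒ n * List * List ⇒ n * n * List ⇒ n * n * n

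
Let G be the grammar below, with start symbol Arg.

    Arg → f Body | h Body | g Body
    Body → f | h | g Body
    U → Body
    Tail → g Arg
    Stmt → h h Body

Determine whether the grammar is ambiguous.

(U, Tail, Stmt are unreachable from Arg, so their rules don't affect L(Arg).) Each reachable nonterminal has at most one production per leading terminal, and all productions are right-linear; the derivation is determined token-by-token.

Unambiguous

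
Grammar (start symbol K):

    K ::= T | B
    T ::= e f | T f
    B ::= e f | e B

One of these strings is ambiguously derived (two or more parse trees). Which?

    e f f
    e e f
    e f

e f f: 1 tree
e e f: 1 tree
e f: 2 trees

e f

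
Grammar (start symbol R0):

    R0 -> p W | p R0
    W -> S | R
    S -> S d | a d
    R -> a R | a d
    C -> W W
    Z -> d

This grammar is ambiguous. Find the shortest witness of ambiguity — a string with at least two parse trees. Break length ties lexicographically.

length 3: p a d has 2 parse trees

Two derivations of p a d:
  R0 ⇒ p W ⇒ p S ⇒ p a d
  R0 ⇒ p W ⇒ p R ⇒ p a d

p a d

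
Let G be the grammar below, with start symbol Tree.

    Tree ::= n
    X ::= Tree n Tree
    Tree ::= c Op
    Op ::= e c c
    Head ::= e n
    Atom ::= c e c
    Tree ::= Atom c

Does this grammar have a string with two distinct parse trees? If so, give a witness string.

Witness: c e c c

Derivation 1: Tree ⇒ c Op ⇒ c e c c
Derivation 2: Tree ⇒ Atom c ⇒ c e c c

Two distinct leftmost derivations for the same string.

Ambiguous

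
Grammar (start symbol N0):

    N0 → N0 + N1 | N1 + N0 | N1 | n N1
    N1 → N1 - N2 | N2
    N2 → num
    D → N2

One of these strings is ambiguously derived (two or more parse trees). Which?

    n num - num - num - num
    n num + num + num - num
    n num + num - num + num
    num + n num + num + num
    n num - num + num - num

num + n num + num + num

n num - num - num - num: 1 tree
n num + num + num - num: 1 tree
n num + num - num + num: 1 tree
num + n num + num + num: 3 trees
n num - num + num - num: 1 tree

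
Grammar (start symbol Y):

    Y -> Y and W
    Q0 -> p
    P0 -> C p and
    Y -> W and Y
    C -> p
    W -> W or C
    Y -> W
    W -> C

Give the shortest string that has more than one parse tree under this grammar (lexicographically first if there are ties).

length 1: no string has ≥2 trees
length 3: p and p has 2 parse trees

Two derivations of p and p:
  Y ⇒ Y and W ⇒ W and W ⇒ C and W ⇒ p and W ⇒ p and C ⇒ p and p
  Y ⇒ W and Y ⇒ C and Y ⇒ p and Y ⇒ p and W ⇒ p and C ⇒ p and p

p and p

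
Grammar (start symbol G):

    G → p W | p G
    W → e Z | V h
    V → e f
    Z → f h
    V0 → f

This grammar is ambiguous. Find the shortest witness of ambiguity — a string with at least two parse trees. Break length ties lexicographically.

length 4: p e f h has 2 parse trees

Two derivations of p e f h:
  G ⇒ p W ⇒ p e Z ⇒ p e f h
  G ⇒ p W ⇒ p V h ⇒ p e f h

p e f h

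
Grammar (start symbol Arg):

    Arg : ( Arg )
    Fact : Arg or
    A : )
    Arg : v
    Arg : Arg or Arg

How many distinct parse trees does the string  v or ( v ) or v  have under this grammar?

Parse trees for v or ( v ) or v:
  [Arg [Arg v] or [Arg [Arg ( [Arg v] )] or [Arg v]]]
  [Arg [Arg [Arg v] or [Arg ( [Arg v] )]] or [Arg v]]

2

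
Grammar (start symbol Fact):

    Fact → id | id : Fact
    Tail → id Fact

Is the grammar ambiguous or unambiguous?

Only Fact is reachable from Fact; ignoring the rest: The reachable grammar is A → atom sep A | atom. Each atom is followed by either the separator (recurse) or end-of-string (stop) — no choice point.

Unambiguous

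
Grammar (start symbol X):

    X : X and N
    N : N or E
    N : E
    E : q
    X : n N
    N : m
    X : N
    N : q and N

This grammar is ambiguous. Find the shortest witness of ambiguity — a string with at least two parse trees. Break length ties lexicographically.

q and m

length 1: no string has ≥2 trees
length 2: no string has ≥2 trees
length 3: q and m has 2 parse trees

Two derivations of q and m:
  X ⇒ X and N ⇒ N and N ⇒ E and N ⇒ q and N ⇒ q and m
  X ⇒ N ⇒ q and N ⇒ q and m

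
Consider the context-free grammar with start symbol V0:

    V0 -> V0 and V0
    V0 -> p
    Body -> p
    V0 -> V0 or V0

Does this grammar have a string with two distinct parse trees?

Witness: p and p and p

Derivation 1: V0 ⇒ V0 and V0 ⇒ V0 and V0 and V0 ⇒ p and V0 and V0 ⇒ p and p and V0 ⇒ p and p and p
Derivation 2: V0 ⇒ V0 and V0 ⇒ p and V0 ⇒ p and V0 and V0 ⇒ p and p and V0 ⇒ p and p and p

Two distinct leftmost derivations for the same string.

Ambiguous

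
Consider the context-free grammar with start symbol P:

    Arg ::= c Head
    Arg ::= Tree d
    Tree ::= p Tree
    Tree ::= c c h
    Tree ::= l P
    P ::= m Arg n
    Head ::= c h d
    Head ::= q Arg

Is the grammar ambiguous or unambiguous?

Witness: m c c h d n

Derivation 1: P ⇒ m Arg n ⇒ m c Head n ⇒ m c c h d n
Derivation 2: P ⇒ m Arg n ⇒ m Tree d n ⇒ m c c h d n

Two distinct leftmost derivations for the same string.

Ambiguous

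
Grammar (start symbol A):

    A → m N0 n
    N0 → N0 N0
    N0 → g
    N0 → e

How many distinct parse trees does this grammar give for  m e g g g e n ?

14

Parse trees for m e g g g e n (showing first 6 of 14):
  [A m [N0 [N0 e] [N0 [N0 g] [N0 [N0 g] [N0 [N0 g] [N0 e]]]]] n]
  [A m [N0 [N0 e] [N0 [N0 g] [N0 [N0 [N0 g] [N0 g]] [N0 e]]]] n]
  [A m [N0 [N0 e] [N0 [N0 [N0 g] [N0 g]] [N0 [N0 g] [N0 e]]]] n]
  [A m [N0 [N0 e] [N0 [N0 [N0 g] [N0 [N0 g] [N0 g]]] [N0 e]]] n]
  [A m [N0 [N0 e] [N0 [N0 [N0 [N0 g] [N0 g]] [N0 g]] [N0 e]]] n]
  [A m [N0 [N0 [N0 e] [N0 g]] [N0 [N0 g] [N0 [N0 g] [N0 e]]]] n]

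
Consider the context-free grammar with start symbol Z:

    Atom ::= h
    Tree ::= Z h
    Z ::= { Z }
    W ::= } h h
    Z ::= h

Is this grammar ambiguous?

(Tree, W, Atom are unreachable from Z, so their rules don't affect L(Z).) Each string is a nest of matched brackets around a single atom. An opening bracket forces the recursive rule; an atom forces the base rule.

Unambiguous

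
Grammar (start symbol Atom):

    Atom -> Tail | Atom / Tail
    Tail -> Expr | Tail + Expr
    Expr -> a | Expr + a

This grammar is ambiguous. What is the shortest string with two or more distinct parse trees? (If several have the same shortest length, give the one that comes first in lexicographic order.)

a + a

length 1: no string has ≥2 trees
length 3: a + a has 2 parse trees

Two derivations of a + a:
  Atom ⇒ Tail ⇒ Expr ⇒ Expr + a ⇒ a + a
  Atom ⇒ Tail ⇒ Tail + Expr ⇒ Expr + Expr ⇒ a + Expr ⇒ a + a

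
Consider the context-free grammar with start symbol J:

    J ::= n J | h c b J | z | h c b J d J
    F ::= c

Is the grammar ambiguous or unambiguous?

Ambiguous

Witness: h c b h c b z d z

Derivation 1: J ⇒ h c b J ⇒ h c b h c b J d J ⇒ h c b h c b z d J ⇒ h c b h c b z d z
Derivation 2: J ⇒ h c b J d J ⇒ h c b h c b J d J ⇒ h c b h c b z d J ⇒ h c b h c b z d z

Two distinct leftmost derivations for the same string.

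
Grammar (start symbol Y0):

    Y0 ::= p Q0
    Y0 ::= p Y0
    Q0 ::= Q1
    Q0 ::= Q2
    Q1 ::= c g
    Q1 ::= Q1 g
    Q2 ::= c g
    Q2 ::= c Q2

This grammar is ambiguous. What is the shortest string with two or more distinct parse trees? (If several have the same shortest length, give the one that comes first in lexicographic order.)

p c g

length 3: p c g has 2 parse trees

Two derivations of p c g:
  Y0 ⇒ p Q0 ⇒ p Q1 ⇒ p c g
  Y0 ⇒ p Q0 ⇒ p Q2 ⇒ p c g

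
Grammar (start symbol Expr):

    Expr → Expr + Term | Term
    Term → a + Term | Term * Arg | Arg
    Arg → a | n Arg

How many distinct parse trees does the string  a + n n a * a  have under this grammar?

Parse trees for a + n n a * a:
  [Expr [Expr [Term [Arg a]]] + [Term [Term [Arg n [Arg n [Arg a]]]] * [Arg a]]]
  [Expr [Term a + [Term [Term [Arg n [Arg n [Arg a]]]] * [Arg a]]]]
  [Expr [Term [Term a + [Term [Arg n [Arg n [Arg a]]]]] * [Arg a]]]

3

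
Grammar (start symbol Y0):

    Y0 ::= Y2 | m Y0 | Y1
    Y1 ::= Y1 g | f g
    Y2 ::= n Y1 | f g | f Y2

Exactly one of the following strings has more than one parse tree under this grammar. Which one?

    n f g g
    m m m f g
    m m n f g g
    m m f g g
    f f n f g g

n f g g: 1 tree
m m m f g: 2 trees
m m n f g g: 1 tree
m m f g g: 1 tree
f f n f g g: 1 tree

m m m f g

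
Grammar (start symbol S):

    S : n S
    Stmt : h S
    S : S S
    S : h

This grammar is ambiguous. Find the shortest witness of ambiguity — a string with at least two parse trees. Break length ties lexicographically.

length 1: no string has ≥2 trees
length 2: no string has ≥2 trees
length 3: h h h has 2 parse trees

Two derivations of h h h:
  S ⇒ S S ⇒ S S S ⇒ h S S ⇒ h h S ⇒ h h h
  S ⇒ S S ⇒ h S ⇒ h S S ⇒ h h S ⇒ h h h

h h h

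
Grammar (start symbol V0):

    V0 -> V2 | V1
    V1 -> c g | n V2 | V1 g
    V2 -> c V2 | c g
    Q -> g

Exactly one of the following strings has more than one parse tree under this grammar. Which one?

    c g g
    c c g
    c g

c g

c g g: 1 tree
c c g: 1 tree
c g: 2 trees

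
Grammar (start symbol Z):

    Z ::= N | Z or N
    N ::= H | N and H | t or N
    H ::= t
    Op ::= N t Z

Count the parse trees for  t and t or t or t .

Parse trees for t and t or t or t:
  [Z [Z [N [N [H t]] and [H t]]] or [N t or [N [H t]]]]
  [Z [Z [Z [N [N [H t]] and [H t]]] or [N [H t]]] or [N [H t]]]

2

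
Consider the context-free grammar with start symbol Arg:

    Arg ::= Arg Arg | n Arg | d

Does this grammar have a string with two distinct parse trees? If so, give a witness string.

Ambiguous

Witness: d d d

Derivation 1: Arg ⇒ Arg Arg ⇒ Arg Arg Arg ⇒ d Arg Arg ⇒ d d Arg ⇒ d d d
Derivation 2: Arg ⇒ Arg Arg ⇒ d Arg ⇒ d Arg Arg ⇒ d d Arg ⇒ d d d

Two distinct leftmost derivations for the same string.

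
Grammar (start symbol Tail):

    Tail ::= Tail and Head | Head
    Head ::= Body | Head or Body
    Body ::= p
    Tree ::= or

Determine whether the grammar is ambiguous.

Unambiguous

(Tree is unreachable from Tail, so its rules don't affect L(Tail).) The grammar is stratified — Tail handles 'and' (left-recursive), Head handles 'or', Body atoms. Each operator has a fixed associativity and precedence level, so every string has one parse.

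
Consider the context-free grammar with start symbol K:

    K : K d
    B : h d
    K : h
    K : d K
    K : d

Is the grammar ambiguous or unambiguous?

Ambiguous

Witness: d d

Derivation 1: K ⇒ K d ⇒ d d
Derivation 2: K ⇒ d K ⇒ d d

Two distinct leftmost derivations for the same string.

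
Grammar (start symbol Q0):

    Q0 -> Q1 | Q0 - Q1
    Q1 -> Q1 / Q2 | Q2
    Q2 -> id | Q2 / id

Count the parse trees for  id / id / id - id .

4

Parse trees for id / id / id - id:
  [Q0 [Q0 [Q1 [Q1 [Q2 id]] / [Q2 [Q2 id] / id]]] - [Q1 [Q2 id]]]
  [Q0 [Q0 [Q1 [Q1 [Q1 [Q2 id]] / [Q2 id]] / [Q2 id]]] - [Q1 [Q2 id]]]
  [Q0 [Q0 [Q1 [Q1 [Q2 [Q2 id] / id]] / [Q2 id]]] - [Q1 [Q2 id]]]
  [Q0 [Q0 [Q1 [Q2 [Q2 [Q2 id] / id] / id]]] - [Q1 [Q2 id]]]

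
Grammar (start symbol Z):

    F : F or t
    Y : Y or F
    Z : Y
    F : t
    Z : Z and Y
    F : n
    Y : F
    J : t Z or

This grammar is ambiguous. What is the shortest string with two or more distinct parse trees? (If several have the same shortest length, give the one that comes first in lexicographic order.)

length 1: no string has ≥2 trees
length 3: n or t has 2 parse trees

Two derivations of n or t:
  Z ⇒ Y ⇒ Y or F ⇒ F or F ⇒ n or F ⇒ n or t
  Z ⇒ Y ⇒ F ⇒ F or t ⇒ n or t

n or t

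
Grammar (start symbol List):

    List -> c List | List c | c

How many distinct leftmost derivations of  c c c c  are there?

8

Parse trees for c c c c:
  [List c [List c [List c [List c]]]]
  [List c [List c [List [List c] c]]]
  [List c [List [List c [List c]] c]]
  [List c [List [List [List c] c] c]]
  [List [List c [List c [List c]]] c]
  [List [List c [List [List c] c]] c]
  [List [List [List c [List c]] c] c]
  [List [List [List [List c] c] c] c]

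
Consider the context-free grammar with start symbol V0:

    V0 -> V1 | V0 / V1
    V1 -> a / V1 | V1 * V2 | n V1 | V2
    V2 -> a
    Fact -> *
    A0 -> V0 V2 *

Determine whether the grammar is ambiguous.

Ambiguous

Witness: a / a

Derivation 1: V0 ⇒ V1 ⇒ a / V1 ⇒ a / V2 ⇒ a / a
Derivation 2: V0 ⇒ V0 / V1 ⇒ V1 / V1 ⇒ V2 / V1 ⇒ a / V1 ⇒ a / V2 ⇒ a / a

Two distinct leftmost derivations for the same string.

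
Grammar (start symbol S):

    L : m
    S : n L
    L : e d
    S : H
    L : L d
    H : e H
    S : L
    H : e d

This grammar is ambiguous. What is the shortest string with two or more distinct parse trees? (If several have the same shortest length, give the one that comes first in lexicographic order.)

e d

length 1: no string has ≥2 trees
length 2: e d has 2 parse trees

Two derivations of e d:
  S ⇒ H ⇒ e d
  S ⇒ L ⇒ e d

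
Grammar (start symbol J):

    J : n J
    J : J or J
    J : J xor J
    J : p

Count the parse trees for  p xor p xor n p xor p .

Parse trees for p xor p xor n p xor p:
  [J [J p] xor [J [J p] xor [J n [J [J p] xor [J p]]]]]
  [J [J p] xor [J [J p] xor [J [J n [J p]] xor [J p]]]]
  [J [J p] xor [J [J [J p] xor [J n [J p]]] xor [J p]]]
  [J [J [J p] xor [J p]] xor [J n [J [J p] xor [J p]]]]
  [J [J [J p] xor [J p]] xor [J [J n [J p]] xor [J p]]]
  [J [J [J p] xor [J [J p] xor [J n [J p]]]] xor [J p]]
  [J [J [J [J p] xor [J p]] xor [J n [J p]]] xor [J p]]

7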